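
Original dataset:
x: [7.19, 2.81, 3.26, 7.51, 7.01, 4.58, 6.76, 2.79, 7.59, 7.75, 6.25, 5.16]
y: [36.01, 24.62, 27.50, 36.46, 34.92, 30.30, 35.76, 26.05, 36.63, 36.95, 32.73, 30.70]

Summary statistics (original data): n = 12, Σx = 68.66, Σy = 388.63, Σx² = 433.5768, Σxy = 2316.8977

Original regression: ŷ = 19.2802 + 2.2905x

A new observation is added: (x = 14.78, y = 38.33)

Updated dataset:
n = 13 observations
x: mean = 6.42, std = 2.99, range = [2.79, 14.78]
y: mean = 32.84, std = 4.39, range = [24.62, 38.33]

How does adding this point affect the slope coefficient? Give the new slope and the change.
The slope changes from 2.2905 to 1.2277 (change of -1.0628, or -46.4%).

x = 14.78 lies well outside the original x-range [2.79, 7.75] (x̄ ≈ 5.72), so this observation has high leverage and can move the slope substantially.

Step 1: Update the sums with the new point (n goes from 12 to 13)
Σx  = 68.66 + 14.78 = 83.44
Σy  = 388.63 + 38.33 = 426.96
Σx² = 433.5768 + 14.78² = 433.5768 + 218.4484 = 652.0252
Σxy = 2316.8977 + 14.78×38.33 = 2316.8977 + 566.5174 = 2883.4151

Step 2: Recompute the slope with b₁ = (nΣxy − ΣxΣy) / (nΣx² − (Σx)²)
Numerator   = 13×2883.4151 − 83.44×426.96 = 37484.3963 − 35625.5424 = 1858.8539
Denominator = 13×652.0252 − 83.44² = 8476.3276 − 6962.2336 = 1514.0940
b₁(new) = 1858.8539 / 1514.0940 = 1.2277

(Same formula on the original sums: (12×2316.8977 − 68.66×388.63) / (12×433.5768 − 68.66²) = 1119.4366 / 488.7260 = 2.2905, matching the given fit.)

Step 3: Change in slope
Δβ₁ = 1.2277 − 2.2905 = -1.0628
Relative change = -1.0628 / 2.2905 × 100% = -46.4%
→ the slope decreases when the point is added.

Because the point sits below the extension of the original line at a high-leverage x, it tilts the fit down.
In practice: check such a point for data-entry or measurement error.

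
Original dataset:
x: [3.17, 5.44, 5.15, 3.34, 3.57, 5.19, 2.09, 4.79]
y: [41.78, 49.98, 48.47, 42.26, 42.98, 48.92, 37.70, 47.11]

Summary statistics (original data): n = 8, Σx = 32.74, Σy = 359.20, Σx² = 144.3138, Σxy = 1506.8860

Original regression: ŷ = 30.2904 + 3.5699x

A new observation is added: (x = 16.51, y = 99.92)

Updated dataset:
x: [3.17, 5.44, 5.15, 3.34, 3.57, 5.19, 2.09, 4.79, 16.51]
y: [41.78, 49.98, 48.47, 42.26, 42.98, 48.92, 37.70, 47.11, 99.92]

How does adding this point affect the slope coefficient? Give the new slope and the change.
The slope changes from 3.5699 to 4.3705 (change of +0.8006, or +22.4%).

The new point has HIGH LEVERAGE: x = 16.51 is far from the original mean x̄ = 32.74/8 ≈ 4.09 (original range [2.09, 5.44]).

Step 1: Update the sums with the new point (n goes from 8 to 9)
Σx  = 32.74 + 16.51 = 49.25
Σy  = 359.20 + 99.92 = 459.12
Σx² = 144.3138 + 16.51² = 144.3138 + 272.5801 = 416.8939
Σxy = 1506.8860 + 16.51×99.92 = 1506.8860 + 1649.6792 = 3156.5652

Step 2: Recompute the slope with b₁ = (nΣxy − ΣxΣy) / (nΣx² − (Σx)²)
Numerator   = 9×3156.5652 − 49.25×459.12 = 28409.0868 − 22611.6600 = 5797.4268
Denominator = 9×416.8939 − 49.25² = 3752.0451 − 2425.5625 = 1326.4826
b₁(new) = 5797.4268 / 1326.4826 = 4.3705

(Same formula on the original sums: (8×1506.8860 − 32.74×359.20) / (8×144.3138 − 32.74²) = 294.8800 / 82.6028 = 3.5699, matching the given fit.)

Step 3: Change in slope
Δβ₁ = 4.3705 − 3.5699 = +0.8006
Relative change = +0.8006 / 3.5699 × 100% = +22.4%
→ the slope increases when the point is added.

Because the point sits above the extension of the original line at a high-leverage x, it tilts the fit up.
In practice: examine leverage (hᵢ) and Cook's distance rather than deleting it automatically; investigate whether it comes from the same population as the rest of the sample.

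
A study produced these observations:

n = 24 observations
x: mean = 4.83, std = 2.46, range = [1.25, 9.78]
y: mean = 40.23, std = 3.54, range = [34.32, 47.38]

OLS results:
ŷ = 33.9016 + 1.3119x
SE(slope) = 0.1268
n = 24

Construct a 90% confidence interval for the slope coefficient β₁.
The 90% CI for β₁ is (1.0942, 1.5296)

Confidence interval for the slope:

The 90% CI for β₁ is: β̂₁ ± t*(α/2, n-2) × SE(β̂₁)

Step 1: Find critical t-value
- Confidence level = 0.9
- Degrees of freedom = n - 2 = 24 - 2 = 22
- t*(α/2, 22) = 1.7171

Step 2: Calculate margin of error
Margin = 1.7171 × 0.1268 = 0.2177

Step 3: Construct interval
CI = 1.3119 ± 0.2177
CI = (1.0942, 1.5296)

Interpretation: each one-unit increase in x is associated with a change in mean y of between 1.0942 and 1.5296, with 90% confidence.
Both endpoints are positive, so the data support a genuinely positive slope at this confidence level.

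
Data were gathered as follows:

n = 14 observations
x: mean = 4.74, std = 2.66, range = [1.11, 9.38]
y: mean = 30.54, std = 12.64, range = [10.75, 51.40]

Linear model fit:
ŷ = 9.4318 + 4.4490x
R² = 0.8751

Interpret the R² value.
About 87.51% of the variability in y is accounted for by the regression on x (R² = 0.8751) — a strong linear fit.

R² (coefficient of determination) measures the proportion of variance in y explained by the regression model.

Here R² = 0.8751:
- Explained: 87.51% of the variation in y
- Unexplained (residual): 100% − 87.51% = 12.49%
- Rule of thumb (below 0.3 weak; 0.3 to below 0.7 moderate; 0.7 and above strong) → strong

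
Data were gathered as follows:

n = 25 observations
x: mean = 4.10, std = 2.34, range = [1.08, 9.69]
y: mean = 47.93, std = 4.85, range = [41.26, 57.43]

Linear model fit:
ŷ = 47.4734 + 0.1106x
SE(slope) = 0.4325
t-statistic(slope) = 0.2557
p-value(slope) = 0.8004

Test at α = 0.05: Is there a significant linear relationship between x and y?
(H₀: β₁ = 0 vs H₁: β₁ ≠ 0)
Since p-value = 0.8004 ≥ α = 0.05, fail to reject H₀ — the slope is not significantly different from 0.

Hypothesis test for the slope coefficient:

H₀: β₁ = 0 (no linear relationship)
H₁: β₁ ≠ 0 (linear relationship exists)

Test statistic: t = β̂₁ / SE(β̂₁) = 0.1106 / 0.4325 = 0.2557

p = 0.8004: how often a slope estimate this far from 0 (in SE units) would arise by chance if β₁ were truly 0.

Decision rule: reject H₀ if p-value < α.
p-value = 0.8004 ≥ α = 0.05 → fail to reject H₀.

Conclusion: the linear association between x and y is not significant at the 5% level.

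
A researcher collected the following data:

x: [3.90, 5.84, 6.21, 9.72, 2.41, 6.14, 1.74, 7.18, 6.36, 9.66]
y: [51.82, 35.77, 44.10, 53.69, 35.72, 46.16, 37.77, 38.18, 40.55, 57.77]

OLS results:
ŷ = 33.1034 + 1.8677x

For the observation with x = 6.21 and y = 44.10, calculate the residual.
Residual = -0.6018

The residual is the difference between the actual value and the predicted value:

Residual = y - ŷ

Step 1: Calculate predicted value
ŷ = 33.1034 + 1.8677 × 6.21
ŷ = 44.7018

Step 2: Calculate residual
Residual = 44.10 - 44.7018
Residual = -0.6018

Sign check: y < ŷ, so the point is below the line and the fit overestimates here.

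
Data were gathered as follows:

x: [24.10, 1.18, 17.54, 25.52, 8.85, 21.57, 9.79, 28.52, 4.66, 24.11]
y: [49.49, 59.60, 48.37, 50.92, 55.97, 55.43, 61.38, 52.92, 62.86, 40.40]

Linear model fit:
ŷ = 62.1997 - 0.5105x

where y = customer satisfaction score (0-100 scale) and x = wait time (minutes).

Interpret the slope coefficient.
On average, satisfaction score is about 0.5105 points lower for every extra minute of wait time.

β₁ = -0.5105 is the change in predicted satisfaction score (points) per additional minute of wait time.

Interpretation:
- Wait time up by 1 minute → predicted satisfaction score decreases by 0.5105 points
- This is a linear approximation: the same per-unit change is assumed across the whole observed x range

The intercept β₀ = 62.1997 is the predicted satisfaction score when wait time = 0; since the smallest observed x is 1.18, this is an extrapolation and mainly anchors the line.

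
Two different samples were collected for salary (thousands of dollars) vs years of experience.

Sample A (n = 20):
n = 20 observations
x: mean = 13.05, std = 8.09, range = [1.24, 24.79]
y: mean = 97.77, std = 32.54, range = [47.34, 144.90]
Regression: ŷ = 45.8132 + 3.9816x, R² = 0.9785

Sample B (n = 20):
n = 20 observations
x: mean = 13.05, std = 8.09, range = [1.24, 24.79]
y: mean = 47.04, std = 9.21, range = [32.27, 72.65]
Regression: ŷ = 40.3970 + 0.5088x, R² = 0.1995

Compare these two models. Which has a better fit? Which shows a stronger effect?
Model A has the better fit (R² = 0.9785 vs 0.1995). Model A shows the stronger effect (|β₁| = 3.9816 vs 0.5088).

Model Comparison:

Fit — compare R²:
- Model A: R² = 0.9785 → 97.85% of variance in salary explained
- Model B: R² = 0.1995 → 19.95% of variance in salary explained
- 0.9785 > 0.1995 → Model A has the better fit

Effect size (slope magnitude):
- Model A: β₁ = 3.9816 → predicted salary rises 3.9816 thousand dollars per additional year of experience
- Model B: β₁ = 0.5088 → predicted salary rises 0.5088 thousand dollars per additional year of experience
- |3.9816| > |0.5088| → Model A shows the stronger marginal effect

Note: R² measures how tightly points cluster around the line; β₁ measures how steep the line is — they answer different questions.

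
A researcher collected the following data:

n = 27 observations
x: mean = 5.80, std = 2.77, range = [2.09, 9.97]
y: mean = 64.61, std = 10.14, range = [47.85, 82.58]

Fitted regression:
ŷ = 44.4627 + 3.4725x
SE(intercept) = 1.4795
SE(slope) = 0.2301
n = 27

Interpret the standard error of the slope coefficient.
SE(β̂₁) = 0.2301 is the estimated standard deviation of the slope estimate across repeated samples; relative to β̂₁ = 3.4725 that is 6.6%, a precise estimate.

SE(β̂₁) = s / √Sxx, where s is the residual standard deviation and Sxx = Σ(x − x̄)². It is the yardstick for how far β̂₁ = 3.4725 could plausibly be from the true slope.

Relative precision:
- SE / |β̂₁| = 0.2301 / 3.4725 = 6.6%
- Rule of thumb (under 20%: precise; 20% to under 50%: moderately precise; 50% or more: imprecise) → precise

Link to interval estimation: a confidence interval for β₁ is β̂₁ ± t* × 0.2301, so SE sets the half-width per unit of t*.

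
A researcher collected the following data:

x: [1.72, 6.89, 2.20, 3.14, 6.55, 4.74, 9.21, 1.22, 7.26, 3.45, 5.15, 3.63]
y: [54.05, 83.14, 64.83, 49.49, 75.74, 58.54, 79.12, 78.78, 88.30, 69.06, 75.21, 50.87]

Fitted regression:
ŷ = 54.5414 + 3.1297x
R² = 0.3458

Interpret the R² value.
The model explains 34.58% of the variance in y (R² = 0.3458), leaving 65.42% unexplained; the fit is moderate.

R² = 1 − SS_res/SS_tot compares the residual scatter to the total scatter of y about its mean.

Here R² = 0.3458:
- Explained: 34.58% of the variation in y
- Unexplained (residual): 100% − 34.58% = 65.42%
- Rule of thumb (below 0.3 weak; 0.3 to below 0.7 moderate; 0.7 and above strong) → moderate

Equivalently, for simple linear regression R² = r², so |r| = √0.3458 ≈ 0.5880.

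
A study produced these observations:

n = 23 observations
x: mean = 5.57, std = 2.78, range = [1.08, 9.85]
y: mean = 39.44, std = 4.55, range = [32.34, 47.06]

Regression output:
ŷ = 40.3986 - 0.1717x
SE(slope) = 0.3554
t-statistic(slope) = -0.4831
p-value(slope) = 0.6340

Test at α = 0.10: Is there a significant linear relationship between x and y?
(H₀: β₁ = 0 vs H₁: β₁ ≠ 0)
Since p-value = 0.6340 ≥ α = 0.10, fail to reject H₀ — the slope is not significantly different from 0.

Hypothesis test for the slope coefficient:

H₀: β₁ = 0 (no linear relationship)
H₁: β₁ ≠ 0 (linear relationship exists)

Test statistic: t = β̂₁ / SE(β̂₁) = -0.1717 / 0.3554 = -0.4831

With df = 21, the two-sided p-value for |t| = 0.4831 is 0.6340.

Decision rule: reject H₀ if p-value < α.
p-value = 0.6340 ≥ α = 0.10 → fail to reject H₀.

At α = 0.10 the data do not provide convincing evidence of a nonzero slope.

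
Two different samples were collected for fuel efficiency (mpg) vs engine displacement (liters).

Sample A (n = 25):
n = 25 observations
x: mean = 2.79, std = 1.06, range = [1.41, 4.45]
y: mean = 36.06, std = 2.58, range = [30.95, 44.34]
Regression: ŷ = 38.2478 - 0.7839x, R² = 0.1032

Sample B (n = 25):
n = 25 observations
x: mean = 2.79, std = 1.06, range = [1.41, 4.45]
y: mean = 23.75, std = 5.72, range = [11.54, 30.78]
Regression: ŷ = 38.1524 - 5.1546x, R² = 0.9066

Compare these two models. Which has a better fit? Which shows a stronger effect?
Model B has the better fit (R² = 0.9066 vs 0.1032). Model B shows the stronger effect (|β₁| = 5.1546 vs 0.7839).

Model Comparison:

Goodness of fit (R²):
- Model A: R² = 0.1032 → 10.32% of variance in fuel efficiency explained
- Model B: R² = 0.9066 → 90.66% of variance in fuel efficiency explained
- 0.9066 > 0.1032 → Model B has the better fit

Strength of effect — compare |β₁|:
- Model A: β₁ = -0.7839 → predicted fuel efficiency falls 0.7839 mpg per additional liter of engine displacement
- Model B: β₁ = -5.1546 → predicted fuel efficiency falls 5.1546 mpg per additional liter of engine displacement
- |-0.7839| < |-5.1546| → Model B shows the stronger marginal effect

Note: A better fit (higher R²) doesn't necessarily mean a more important relationship.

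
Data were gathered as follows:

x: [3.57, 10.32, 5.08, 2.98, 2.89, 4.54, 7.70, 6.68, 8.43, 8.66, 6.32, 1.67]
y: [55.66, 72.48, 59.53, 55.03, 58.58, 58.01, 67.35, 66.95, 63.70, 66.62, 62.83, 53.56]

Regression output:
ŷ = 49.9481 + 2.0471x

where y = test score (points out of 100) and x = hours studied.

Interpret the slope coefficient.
An increase of one hour in study time is associated with a 2.0471 points increase in predicted test score.

β₁ = 2.0471 is the change in predicted test score (points) per additional hour of study time.

Interpretation:
- Study time up by 1 hour → predicted test score increases by 2.0471 points
- The effect is assumed constant over the observed range of x (linearity)
- The slope describes association in these data, not necessarily a causal effect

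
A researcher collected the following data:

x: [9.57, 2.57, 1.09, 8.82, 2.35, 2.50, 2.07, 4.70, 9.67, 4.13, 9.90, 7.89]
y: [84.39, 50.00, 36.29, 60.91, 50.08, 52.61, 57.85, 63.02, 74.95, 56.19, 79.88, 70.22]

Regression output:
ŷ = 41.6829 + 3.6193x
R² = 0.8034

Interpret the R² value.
R² = 0.8034 means 80.34% of the variation in y is explained by the linear relationship with x. This indicates a strong fit.

R² = 1 − SS_res/SS_tot compares the residual scatter to the total scatter of y about its mean.

Here R² = 0.8034:
- Explained: 80.34% of the variation in y
- Unexplained (residual): 100% − 80.34% = 19.66%
- Rule of thumb (below 0.3 weak; 0.3 to below 0.7 moderate; 0.7 and above strong) → strong

Calculation: R² = 1 − (SS_res / SS_tot), where SS_res is the sum of squared residuals and SS_tot the total sum of squares.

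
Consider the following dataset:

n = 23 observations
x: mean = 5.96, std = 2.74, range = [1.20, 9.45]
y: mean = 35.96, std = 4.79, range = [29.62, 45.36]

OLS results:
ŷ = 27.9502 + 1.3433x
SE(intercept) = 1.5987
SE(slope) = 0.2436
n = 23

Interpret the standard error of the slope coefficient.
The slope 1.3433 is pinned down to within about ±0.2436 (one SE) by these data — relative uncertainty 18.1%, i.e. precise.

SE(β̂₁) = 0.2436 says: if we drew many samples of n = 23 from the same population and refit each time, the fitted slopes would scatter with a standard deviation of roughly 0.2436 around the true β₁.

Relative precision:
- SE / |β̂₁| = 0.2436 / 1.3433 = 18.1%
- Rule of thumb (under 20%: precise; 20% to under 50%: moderately precise; 50% or more: imprecise) → precise

Link to the t-test: t = β̂₁ / SE(β̂₁) = 1.3433 / 0.2436 = 5.5144, the statistic for H₀: β₁ = 0.

What drives SE(β̂₁): wider spread of x values → smaller SE; larger n (here n = 23) → smaller SE; more residual scatter → larger SE.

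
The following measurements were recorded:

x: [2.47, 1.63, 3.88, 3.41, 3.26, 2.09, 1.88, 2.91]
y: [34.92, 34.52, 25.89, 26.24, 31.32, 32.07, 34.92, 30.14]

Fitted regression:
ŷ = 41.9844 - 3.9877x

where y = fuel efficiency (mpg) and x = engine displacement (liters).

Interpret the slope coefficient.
For each additional liter of engine displacement, predicted fuel efficiency decreases by approximately 3.9877 mpg.

The slope coefficient β₁ = -3.9877 represents the marginal effect of engine displacement on fuel efficiency.

Interpretation:
- Engine displacement up by 1 liter → predicted fuel efficiency decreases by 3.9877 mpg
- The effect is assumed constant over the observed range of x (linearity)

The intercept β₀ = 41.9844 is the predicted fuel efficiency when engine displacement = 0; since the smallest observed x is 1.63, this is an extrapolation and mainly anchors the line.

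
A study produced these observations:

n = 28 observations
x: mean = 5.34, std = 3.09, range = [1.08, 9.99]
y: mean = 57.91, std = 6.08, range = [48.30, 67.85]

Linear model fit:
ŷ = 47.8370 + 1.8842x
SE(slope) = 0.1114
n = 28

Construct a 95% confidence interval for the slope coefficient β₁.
The 95% CI for β₁ is (1.6552, 2.1132)

Confidence interval for the slope:

The 95% CI for β₁ is: β̂₁ ± t*(α/2, n-2) × SE(β̂₁)

Step 1: Find critical t-value
- Confidence level = 0.95
- Degrees of freedom = n - 2 = 28 - 2 = 26
- t*(α/2, 26) = 2.0555

Step 2: Calculate margin of error
Margin = 2.0555 × 0.1114 = 0.2290

Step 3: Construct interval
CI = 1.8842 ± 0.2290
CI = (1.6552, 2.1132)

Interpretation: each one-unit increase in x is associated with a change in mean y of between 1.6552 and 2.1132, with 95% confidence.
The interval does not include 0, suggesting a significant linear relationship.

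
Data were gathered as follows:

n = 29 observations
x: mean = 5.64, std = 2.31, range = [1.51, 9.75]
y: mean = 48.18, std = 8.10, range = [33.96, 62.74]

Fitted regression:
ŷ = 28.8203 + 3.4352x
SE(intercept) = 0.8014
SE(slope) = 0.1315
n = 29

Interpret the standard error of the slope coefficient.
The slope 3.4352 is pinned down to within about ±0.1315 (one SE) by these data — relative uncertainty 3.8%, i.e. precise.

SE(β̂₁) = s / √Sxx, where s is the residual standard deviation and Sxx = Σ(x − x̄)². It is the yardstick for how far β̂₁ = 3.4352 could plausibly be from the true slope.

Relative precision:
- SE / |β̂₁| = 0.1315 / 3.4352 = 3.8%
- Rule of thumb (under 20%: precise; 20% to under 50%: moderately precise; 50% or more: imprecise) → precise

Link to interval estimation: a confidence interval for β₁ is β̂₁ ± t* × 0.1315, so SE sets the half-width per unit of t*.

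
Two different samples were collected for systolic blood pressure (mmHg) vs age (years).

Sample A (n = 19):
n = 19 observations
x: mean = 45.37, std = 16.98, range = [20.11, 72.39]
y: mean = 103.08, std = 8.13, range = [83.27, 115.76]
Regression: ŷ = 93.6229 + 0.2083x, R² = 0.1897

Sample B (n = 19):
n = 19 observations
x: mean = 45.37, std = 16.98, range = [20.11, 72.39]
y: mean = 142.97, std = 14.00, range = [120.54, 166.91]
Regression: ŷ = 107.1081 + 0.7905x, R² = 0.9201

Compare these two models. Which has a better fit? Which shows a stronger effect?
Model B has the better fit (R² = 0.9201 vs 0.1897). Model B shows the stronger effect (|β₁| = 0.7905 vs 0.2083).

Model Comparison:

Goodness of fit (R²):
- Model A: R² = 0.1897 → 18.97% of variance in blood pressure explained
- Model B: R² = 0.9201 → 92.01% of variance in blood pressure explained
- 0.9201 > 0.1897 → Model B has the better fit

Strength of effect — compare |β₁|:
- Model A: β₁ = 0.2083 → predicted blood pressure rises 0.2083 mmHg per additional year of age
- Model B: β₁ = 0.7905 → predicted blood pressure rises 0.7905 mmHg per additional year of age
- |0.2083| < |0.7905| → Model B shows the stronger marginal effect

Notes:
- The two samples could reflect different populations, time periods, or measurement quality.
- A better fit (higher R²) doesn't necessarily mean a more important relationship.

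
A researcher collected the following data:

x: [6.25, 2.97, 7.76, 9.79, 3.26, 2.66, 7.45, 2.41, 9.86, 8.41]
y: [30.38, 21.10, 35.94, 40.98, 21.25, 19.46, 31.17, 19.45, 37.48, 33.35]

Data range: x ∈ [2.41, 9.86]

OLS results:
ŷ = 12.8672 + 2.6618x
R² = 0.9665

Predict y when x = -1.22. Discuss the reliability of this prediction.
The equation gives ŷ = 9.6198; however x = -1.22 is 3.63 units below the observed range, so this extrapolated value should not be trusted.

Prediction calculation:
ŷ = 12.8672 + 2.6618 × (-1.22)
ŷ = 9.6198

Reliability:
- Data range: x ∈ [2.41, 9.86]
- Prediction point: x = -1.22 is 3.63 units below the observed range → this is EXTRAPOLATION, not interpolation

Why that matters here:
- The linear relationship may not hold outside the observed range
- Real relationships often flatten, saturate, or turn nonlinear at extremes

Report the number if required, but flag clearly that it is an extrapolation.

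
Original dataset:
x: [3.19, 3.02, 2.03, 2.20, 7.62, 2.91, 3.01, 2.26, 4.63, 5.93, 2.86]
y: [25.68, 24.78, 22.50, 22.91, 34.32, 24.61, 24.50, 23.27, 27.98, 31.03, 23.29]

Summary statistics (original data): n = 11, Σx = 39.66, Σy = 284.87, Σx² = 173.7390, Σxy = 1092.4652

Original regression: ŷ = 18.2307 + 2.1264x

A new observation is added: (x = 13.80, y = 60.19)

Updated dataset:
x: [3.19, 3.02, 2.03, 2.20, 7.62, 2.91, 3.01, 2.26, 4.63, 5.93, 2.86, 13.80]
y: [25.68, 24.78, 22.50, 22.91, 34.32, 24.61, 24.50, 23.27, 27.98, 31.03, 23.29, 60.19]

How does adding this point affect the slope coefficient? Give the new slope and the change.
New slope β₁ = 3.0619 versus 2.1264 before: a change of +0.9355 (+44.0%).

The new point has HIGH LEVERAGE: x = 13.80 is far from the original mean x̄ = 39.66/11 ≈ 3.61 (original range [2.03, 7.62]).

Step 1: Update the sums with the new point (n goes from 11 to 12)
Σx  = 39.66 + 13.80 = 53.46
Σy  = 284.87 + 60.19 = 345.06
Σx² = 173.7390 + 13.80² = 173.7390 + 190.4400 = 364.1790
Σxy = 1092.4652 + 13.80×60.19 = 1092.4652 + 830.6220 = 1923.0872

Step 2: Recompute the slope with b₁ = (nΣxy − ΣxΣy) / (nΣx² − (Σx)²)
Numerator   = 12×1923.0872 − 53.46×345.06 = 23077.0464 − 18446.9076 = 4630.1388
Denominator = 12×364.1790 − 53.46² = 4370.1480 − 2857.9716 = 1512.1764
b₁(new) = 4630.1388 / 1512.1764 = 3.0619

(Same formula on the original sums: (11×1092.4652 − 39.66×284.87) / (11×173.7390 − 39.66²) = 719.1730 / 338.2134 = 2.1264, matching the given fit.)

Step 3: Change in slope
Δβ₁ = 3.0619 − 2.1264 = +0.9355
Relative change = +0.9355 / 2.1264 × 100% = +44.0%
→ the slope increases when the point is added.

A high-leverage point only changes the slope if it is off the original line; here y = 60.19 is above the original trend, so the slope increases.
In practice: check such a point for data-entry or measurement error.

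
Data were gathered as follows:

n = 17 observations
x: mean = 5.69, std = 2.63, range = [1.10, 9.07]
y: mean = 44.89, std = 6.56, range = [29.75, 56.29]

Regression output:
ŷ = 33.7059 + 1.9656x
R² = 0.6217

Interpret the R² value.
R² = 0.6217 means 62.17% of the variation in y is explained by the linear relationship with x. This indicates a moderate fit.

The coefficient of determination R² is the fraction of the total variation in y that the fitted line accounts for.

Here R² = 0.6217:
- Explained: 62.17% of the variation in y
- Unexplained (residual): 100% − 62.17% = 37.83%
- Rule of thumb (below 0.3 weak; 0.3 to below 0.7 moderate; 0.7 and above strong) → moderate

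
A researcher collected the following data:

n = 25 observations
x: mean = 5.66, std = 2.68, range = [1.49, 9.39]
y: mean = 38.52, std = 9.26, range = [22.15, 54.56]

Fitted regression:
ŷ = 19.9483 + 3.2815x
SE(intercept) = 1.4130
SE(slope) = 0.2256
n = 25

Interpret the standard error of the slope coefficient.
SE(slope) = 0.2256 measures the uncertainty in the estimated slope. The coefficient is estimated precisely (SE/|β̂₁| = 6.9%).

What SE measures:
- The standard error quantifies the sampling variability of the coefficient estimate
- It is the estimated standard deviation of β̂₁ across hypothetical repeated samples of the same size
- Smaller SE → more precise estimate

Relative precision:
- SE / |β̂₁| = 0.2256 / 3.2815 = 6.9%
- Rule of thumb (under 20%: precise; 20% to under 50%: moderately precise; 50% or more: imprecise) → precise

Link to interval estimation: a confidence interval for β₁ is β̂₁ ± t* × 0.2256, so SE sets the half-width per unit of t*.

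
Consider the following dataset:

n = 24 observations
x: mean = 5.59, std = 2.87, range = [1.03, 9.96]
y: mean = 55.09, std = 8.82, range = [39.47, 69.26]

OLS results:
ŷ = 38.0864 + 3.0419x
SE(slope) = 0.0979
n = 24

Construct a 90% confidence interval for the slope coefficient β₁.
The 90% CI for β₁ is (2.8738, 3.2100)

Confidence interval for the slope:

The 90% CI for β₁ is: β̂₁ ± t*(α/2, n-2) × SE(β̂₁)

Step 1: Find critical t-value
- Confidence level = 0.9
- Degrees of freedom = n - 2 = 24 - 2 = 22
- t*(α/2, 22) = 1.7171

Step 2: Calculate margin of error
Margin = 1.7171 × 0.0979 = 0.1681

Step 3: Construct interval
CI = 3.0419 ± 0.1681
CI = (2.8738, 3.2100)

Interpretation: each one-unit increase in x is associated with a change in mean y of between 2.8738 and 3.2100, with 90% confidence.
Both endpoints are positive, so the data support a genuinely positive slope at this confidence level.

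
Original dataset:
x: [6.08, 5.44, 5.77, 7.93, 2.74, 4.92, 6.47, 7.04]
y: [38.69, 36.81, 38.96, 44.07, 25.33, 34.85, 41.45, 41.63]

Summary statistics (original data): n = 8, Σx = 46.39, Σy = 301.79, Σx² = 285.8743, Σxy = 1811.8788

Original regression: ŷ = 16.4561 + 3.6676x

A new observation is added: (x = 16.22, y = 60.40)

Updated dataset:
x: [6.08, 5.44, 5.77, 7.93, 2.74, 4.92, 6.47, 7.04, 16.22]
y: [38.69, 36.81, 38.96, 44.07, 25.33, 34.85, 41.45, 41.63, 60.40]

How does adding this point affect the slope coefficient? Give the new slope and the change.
Adding the point moves β₁ from 3.6676 to 2.3979, i.e. it decreases by 1.2697 (-34.6%).

x = 16.22 lies well outside the original x-range [2.74, 7.93] (x̄ ≈ 5.80), so this observation has high leverage and can move the slope substantially.

Step 1: Update the sums with the new point (n goes from 8 to 9)
Σx  = 46.39 + 16.22 = 62.61
Σy  = 301.79 + 60.40 = 362.19
Σx² = 285.8743 + 16.22² = 285.8743 + 263.0884 = 548.9627
Σxy = 1811.8788 + 16.22×60.40 = 1811.8788 + 979.6880 = 2791.5668

Step 2: Recompute the slope with b₁ = (nΣxy − ΣxΣy) / (nΣx² − (Σx)²)
Numerator   = 9×2791.5668 − 62.61×362.19 = 25124.1012 − 22676.7159 = 2447.3853
Denominator = 9×548.9627 − 62.61² = 4940.6643 − 3920.0121 = 1020.6522
b₁(new) = 2447.3853 / 1020.6522 = 2.3979

(Same formula on the original sums: (8×1811.8788 − 46.39×301.79) / (8×285.8743 − 46.39²) = 494.9923 / 134.9623 = 3.6676, matching the given fit.)

Step 3: Change in slope
Δβ₁ = 2.3979 − 3.6676 = -1.2697
Relative change = -1.2697 / 3.6676 × 100% = -34.6%
→ the slope decreases when the point is added.

Because the point sits below the extension of the original line at a high-leverage x, it tilts the fit down.
In practice: check such a point for data-entry or measurement error.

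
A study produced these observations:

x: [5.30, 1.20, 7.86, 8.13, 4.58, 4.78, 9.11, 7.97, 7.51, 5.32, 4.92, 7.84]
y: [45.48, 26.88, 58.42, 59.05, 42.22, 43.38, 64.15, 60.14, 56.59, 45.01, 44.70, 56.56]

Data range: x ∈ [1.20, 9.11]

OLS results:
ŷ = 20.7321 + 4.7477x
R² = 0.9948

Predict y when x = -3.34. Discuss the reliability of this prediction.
The equation gives ŷ = 4.8748; however x = -3.34 is 4.54 units below the observed range, so this extrapolated value should not be trusted.

Prediction calculation:
ŷ = 20.7321 + 4.7477 × (-3.34)
ŷ = 4.8748

Reliability:
- Data range: x ∈ [1.20, 9.11]
- Prediction point: x = -3.34 is 4.54 units below the observed range → this is EXTRAPOLATION, not interpolation

Why that matters here:
- The standard error of prediction grows with (x − x̄)², and x = -3.34 is far from x̄ = 6.21
- There are no observations near this x to validate the fitted line there
- The linear relationship may not hold outside the observed range

Report the number if required, but flag clearly that it is an extrapolation.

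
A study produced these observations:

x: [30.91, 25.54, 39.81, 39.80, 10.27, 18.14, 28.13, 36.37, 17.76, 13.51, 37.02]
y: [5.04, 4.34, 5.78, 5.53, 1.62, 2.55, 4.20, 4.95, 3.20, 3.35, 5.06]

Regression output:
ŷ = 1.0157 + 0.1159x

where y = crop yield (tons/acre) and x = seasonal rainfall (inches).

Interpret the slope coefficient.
An increase of one inch in rainfall is associated with a 0.1159 tons/acre increase in predicted crop yield.

β₁ = 0.1159 is the change in predicted crop yield (tons/acre) per additional inch of rainfall.

Interpretation:
- Rainfall up by 1 inch → predicted crop yield increases by 0.1159 tons/acre
- The effect is assumed constant over the observed range of x (linearity)
- The sign (+) gives the direction; the magnitude 0.1159 gives the size of the effect per inch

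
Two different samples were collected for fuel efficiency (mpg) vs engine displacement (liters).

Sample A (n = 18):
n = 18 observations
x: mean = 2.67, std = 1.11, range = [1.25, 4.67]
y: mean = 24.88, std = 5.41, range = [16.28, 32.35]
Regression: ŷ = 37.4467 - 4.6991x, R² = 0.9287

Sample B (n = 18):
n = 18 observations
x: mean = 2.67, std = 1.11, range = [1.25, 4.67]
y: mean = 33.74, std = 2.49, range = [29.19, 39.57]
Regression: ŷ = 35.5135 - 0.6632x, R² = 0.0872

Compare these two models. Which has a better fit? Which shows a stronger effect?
Model A has the better fit (R² = 0.9287 vs 0.0872). Model A shows the stronger effect (|β₁| = 4.6991 vs 0.6632).

Model Comparison:

Fit — compare R²:
- Model A: R² = 0.9287 → 92.87% of variance in fuel efficiency explained
- Model B: R² = 0.0872 → 8.72% of variance in fuel efficiency explained
- 0.9287 > 0.0872 → Model A has the better fit

Strength of effect — compare |β₁|:
- Model A: β₁ = -4.6991 → predicted fuel efficiency falls 4.6991 mpg per additional liter of engine displacement
- Model B: β₁ = -0.6632 → predicted fuel efficiency falls 0.6632 mpg per additional liter of engine displacement
- |-4.6991| > |-0.6632| → Model A shows the stronger marginal effect

Note: A steeper slope doesn't make a better model if the scatter around the line is large.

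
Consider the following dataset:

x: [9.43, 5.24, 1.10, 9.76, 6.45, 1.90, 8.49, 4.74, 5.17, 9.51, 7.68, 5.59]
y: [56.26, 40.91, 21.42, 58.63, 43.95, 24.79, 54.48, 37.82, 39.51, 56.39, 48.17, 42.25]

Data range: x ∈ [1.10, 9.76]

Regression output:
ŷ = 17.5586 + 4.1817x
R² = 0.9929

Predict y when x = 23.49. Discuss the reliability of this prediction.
ŷ = 115.7867 (extrapolation — x = 23.49 lies outside [1.10, 9.76], so reliability is low).

Prediction calculation:
ŷ = 17.5586 + 4.1817 × 23.49
ŷ = 115.7867

Reliability:
- Data range: x ∈ [1.10, 9.76]
- Prediction point: x = 23.49 is 13.73 units above the observed range → this is EXTRAPOLATION, not interpolation

Why that matters here:
- R² describes fit only over the sampled x values; it says nothing about behaviour beyond them
- The linear relationship may not hold outside the observed range

Report the number if required, but flag clearly that it is an extrapolation.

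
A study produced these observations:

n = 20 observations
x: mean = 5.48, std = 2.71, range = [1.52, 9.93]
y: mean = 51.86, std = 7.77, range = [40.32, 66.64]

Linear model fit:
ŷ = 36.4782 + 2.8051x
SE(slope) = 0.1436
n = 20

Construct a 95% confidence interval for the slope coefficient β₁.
The 95% CI for β₁ is (2.5034, 3.1068)

Confidence interval for the slope:

The 95% CI for β₁ is: β̂₁ ± t*(α/2, n-2) × SE(β̂₁)

Step 1: Find critical t-value
- Confidence level = 0.95
- Degrees of freedom = n - 2 = 20 - 2 = 18
- t*(α/2, 18) = 2.1009

Step 2: Calculate margin of error
Margin = 2.1009 × 0.1436 = 0.3017

Step 3: Construct interval
CI = 2.8051 ± 0.3017
CI = (2.5034, 3.1068)

Interpretation: each one-unit increase in x is associated with a change in mean y of between 2.5034 and 3.1068, with 95% confidence.
Since 0 is outside the interval, a two-sided test at α = 0.05 would reject H₀: β₁ = 0.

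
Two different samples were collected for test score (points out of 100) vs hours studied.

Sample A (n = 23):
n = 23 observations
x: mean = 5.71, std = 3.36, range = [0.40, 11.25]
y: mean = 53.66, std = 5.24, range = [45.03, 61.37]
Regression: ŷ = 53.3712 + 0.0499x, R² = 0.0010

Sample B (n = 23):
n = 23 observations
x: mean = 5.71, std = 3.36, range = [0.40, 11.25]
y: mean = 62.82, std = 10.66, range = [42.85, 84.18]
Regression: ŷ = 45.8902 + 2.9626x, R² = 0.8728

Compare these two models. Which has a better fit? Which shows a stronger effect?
Model B has the better fit (R² = 0.8728 vs 0.0010). Model B shows the stronger effect (|β₁| = 2.9626 vs 0.0499).

Model Comparison:

Fit — compare R²:
- Model A: R² = 0.0010 → 0.10% of variance in test score explained
- Model B: R² = 0.8728 → 87.28% of variance in test score explained
- 0.8728 > 0.0010 → Model B has the better fit

Strength of effect — compare |β₁|:
- Model A: β₁ = 0.0499 → predicted test score rises 0.0499 points per additional hour of study time
- Model B: β₁ = 2.9626 → predicted test score rises 2.9626 points per additional hour of study time
- |0.0499| < |2.9626| → Model B shows the stronger marginal effect

Notes:
- A better fit (higher R²) doesn't necessarily mean a more important relationship.
- The two samples could reflect different populations, time periods, or measurement quality.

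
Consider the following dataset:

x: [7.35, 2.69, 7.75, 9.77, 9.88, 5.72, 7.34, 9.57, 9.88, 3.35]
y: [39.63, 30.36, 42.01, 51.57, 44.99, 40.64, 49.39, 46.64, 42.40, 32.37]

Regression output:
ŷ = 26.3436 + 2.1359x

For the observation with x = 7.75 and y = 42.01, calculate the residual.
Residual = -0.8868

The residual is the difference between the actual value and the predicted value:

Residual = y - ŷ

Step 1: Calculate predicted value
ŷ = 26.3436 + 2.1359 × 7.75
ŷ = 42.8968

Step 2: Calculate residual
Residual = 42.01 - 42.8968
Residual = -0.8868

Interpretation: the model overestimates the actual value by 0.8868 at this point (negative residual → observation lies below the fitted line).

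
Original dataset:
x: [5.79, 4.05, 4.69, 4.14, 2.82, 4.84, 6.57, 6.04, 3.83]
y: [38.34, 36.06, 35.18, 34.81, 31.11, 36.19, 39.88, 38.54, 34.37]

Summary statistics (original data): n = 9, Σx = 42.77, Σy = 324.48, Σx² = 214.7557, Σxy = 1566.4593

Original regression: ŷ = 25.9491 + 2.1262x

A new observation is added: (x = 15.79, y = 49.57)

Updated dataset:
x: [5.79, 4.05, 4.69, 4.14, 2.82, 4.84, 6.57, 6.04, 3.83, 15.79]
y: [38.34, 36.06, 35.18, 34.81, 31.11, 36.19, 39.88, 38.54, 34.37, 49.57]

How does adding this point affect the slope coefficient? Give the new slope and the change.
Adding the point moves β₁ from 2.1262 to 1.3102, i.e. it decreases by 0.8160 (-38.4%).

The new point has HIGH LEVERAGE: x = 15.79 is far from the original mean x̄ = 42.77/9 ≈ 4.75 (original range [2.82, 6.57]).

Step 1: Update the sums with the new point (n goes from 9 to 10)
Σx  = 42.77 + 15.79 = 58.56
Σy  = 324.48 + 49.57 = 374.05
Σx² = 214.7557 + 15.79² = 214.7557 + 249.3241 = 464.0798
Σxy = 1566.4593 + 15.79×49.57 = 1566.4593 + 782.7103 = 2349.1696

Step 2: Recompute the slope with b₁ = (nΣxy − ΣxΣy) / (nΣx² − (Σx)²)
Numerator   = 10×2349.1696 − 58.56×374.05 = 23491.6960 − 21904.3680 = 1587.3280
Denominator = 10×464.0798 − 58.56² = 4640.7980 − 3429.2736 = 1211.5244
b₁(new) = 1587.3280 / 1211.5244 = 1.3102

(Same formula on the original sums: (9×1566.4593 − 42.77×324.48) / (9×214.7557 − 42.77²) = 220.1241 / 103.5284 = 2.1262, matching the given fit.)

Step 3: Change in slope
Δβ₁ = 1.3102 − 2.1262 = -0.8160
Relative change = -0.8160 / 2.1262 × 100% = -38.4%
→ the slope decreases when the point is added.

Because the point sits below the extension of the original line at a high-leverage x, it tilts the fit down.
In practice: refit with and without it and report both if conclusions differ.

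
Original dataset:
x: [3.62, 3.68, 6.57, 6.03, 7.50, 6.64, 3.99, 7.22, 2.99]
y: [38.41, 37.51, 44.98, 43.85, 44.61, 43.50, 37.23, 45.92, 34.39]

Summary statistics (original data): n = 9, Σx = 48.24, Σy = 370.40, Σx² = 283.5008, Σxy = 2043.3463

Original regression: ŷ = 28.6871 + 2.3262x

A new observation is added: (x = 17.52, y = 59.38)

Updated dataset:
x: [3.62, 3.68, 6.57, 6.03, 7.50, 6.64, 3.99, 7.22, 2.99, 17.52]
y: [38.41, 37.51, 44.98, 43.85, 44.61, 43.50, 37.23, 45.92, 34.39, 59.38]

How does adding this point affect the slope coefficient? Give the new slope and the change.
The slope changes from 2.3262 to 1.6293 (change of -0.6969, or -30.0%).

The new point has HIGH LEVERAGE: x = 17.52 is far from the original mean x̄ = 48.24/9 ≈ 5.36 (original range [2.99, 7.50]).

Step 1: Update the sums with the new point (n goes from 9 to 10)
Σx  = 48.24 + 17.52 = 65.76
Σy  = 370.40 + 59.38 = 429.78
Σx² = 283.5008 + 17.52² = 283.5008 + 306.9504 = 590.4512
Σxy = 2043.3463 + 17.52×59.38 = 2043.3463 + 1040.3376 = 3083.6839

Step 2: Recompute the slope with b₁ = (nΣxy − ΣxΣy) / (nΣx² − (Σx)²)
Numerator   = 10×3083.6839 − 65.76×429.78 = 30836.8390 − 28262.3328 = 2574.5062
Denominator = 10×590.4512 − 65.76² = 5904.5120 − 4324.3776 = 1580.1344
b₁(new) = 2574.5062 / 1580.1344 = 1.6293

(Same formula on the original sums: (9×2043.3463 − 48.24×370.40) / (9×283.5008 − 48.24²) = 522.0207 / 224.4096 = 2.3262, matching the given fit.)

Step 3: Change in slope
Δβ₁ = 1.6293 − 2.3262 = -0.6969
Relative change = -0.6969 / 2.3262 × 100% = -30.0%
→ the slope decreases when the point is added.

Because the point sits below the extension of the original line at a high-leverage x, it tilts the fit down.
In practice: refit with and without it and report both if conclusions differ; check such a point for data-entry or measurement error.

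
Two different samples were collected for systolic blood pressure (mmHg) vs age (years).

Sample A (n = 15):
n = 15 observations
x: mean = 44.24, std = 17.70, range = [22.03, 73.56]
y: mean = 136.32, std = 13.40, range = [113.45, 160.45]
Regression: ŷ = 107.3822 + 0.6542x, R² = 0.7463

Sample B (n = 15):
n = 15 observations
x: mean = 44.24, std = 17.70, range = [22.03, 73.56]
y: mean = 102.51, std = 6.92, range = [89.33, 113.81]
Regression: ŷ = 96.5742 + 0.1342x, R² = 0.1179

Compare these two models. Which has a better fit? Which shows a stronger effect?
Model A has the better fit (R² = 0.7463 vs 0.1179). Model A shows the stronger effect (|β₁| = 0.6542 vs 0.1342).

Model Comparison:

Fit — compare R²:
- Model A: R² = 0.7463 → 74.63% of variance in blood pressure explained
- Model B: R² = 0.1179 → 11.79% of variance in blood pressure explained
- 0.7463 > 0.1179 → Model A has the better fit

Which has the larger per-year effect? (|β₁|)
- Model A: β₁ = 0.6542 → predicted blood pressure rises 0.6542 mmHg per additional year of age
- Model B: β₁ = 0.1342 → predicted blood pressure rises 0.1342 mmHg per additional year of age
- |0.6542| > |0.1342| → Model A shows the stronger marginal effect

Note: R² measures how tightly points cluster around the line; β₁ measures how steep the line is — they answer different questions.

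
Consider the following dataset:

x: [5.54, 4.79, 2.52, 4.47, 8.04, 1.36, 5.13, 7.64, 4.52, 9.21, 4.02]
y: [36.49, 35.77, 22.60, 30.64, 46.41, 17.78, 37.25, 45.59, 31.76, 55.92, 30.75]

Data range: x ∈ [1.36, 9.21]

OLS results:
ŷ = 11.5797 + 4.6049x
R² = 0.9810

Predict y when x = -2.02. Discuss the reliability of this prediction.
ŷ = 2.2778, but this is extrapolation (below the data range [1.36, 9.21]) and may be unreliable.

Prediction calculation:
ŷ = 11.5797 + 4.6049 × (-2.02)
ŷ = 2.2778

Reliability:
- Data range: x ∈ [1.36, 9.21]
- Prediction point: x = -2.02 is 3.38 units below the observed range → this is EXTRAPOLATION, not interpolation

Why that matters here:
- Real relationships often flatten, saturate, or turn nonlinear at extremes
- R² describes fit only over the sampled x values; it says nothing about behaviour beyond them
- There are no observations near this x to validate the fitted line there

The R² = 0.9810 only validates the fit within [1.36, 9.21]; treat ŷ = 2.2778 with caution.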